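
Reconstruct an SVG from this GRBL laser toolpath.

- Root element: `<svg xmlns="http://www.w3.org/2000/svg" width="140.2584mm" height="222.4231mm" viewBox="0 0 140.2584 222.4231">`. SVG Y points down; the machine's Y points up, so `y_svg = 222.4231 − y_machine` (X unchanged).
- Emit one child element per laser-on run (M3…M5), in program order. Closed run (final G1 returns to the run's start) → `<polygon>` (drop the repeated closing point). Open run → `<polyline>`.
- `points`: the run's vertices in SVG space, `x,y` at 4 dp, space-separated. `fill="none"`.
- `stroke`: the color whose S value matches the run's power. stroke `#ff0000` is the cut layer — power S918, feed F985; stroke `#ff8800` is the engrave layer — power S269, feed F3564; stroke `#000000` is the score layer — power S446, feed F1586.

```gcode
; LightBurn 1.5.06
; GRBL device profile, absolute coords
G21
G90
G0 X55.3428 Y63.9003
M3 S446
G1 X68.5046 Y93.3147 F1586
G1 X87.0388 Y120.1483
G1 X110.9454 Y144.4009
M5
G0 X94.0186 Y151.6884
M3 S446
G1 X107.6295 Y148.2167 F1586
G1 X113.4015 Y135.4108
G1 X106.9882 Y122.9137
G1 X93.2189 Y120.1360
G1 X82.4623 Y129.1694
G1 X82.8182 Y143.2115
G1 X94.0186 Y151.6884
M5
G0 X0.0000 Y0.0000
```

Each laser-on run becomes one SVG element. Flip Y back into SVG space with y_svg = 222.4231 − y_machine. Every run uses S446, so all elements get stroke `#000000` (score).

Run 1: The run is open, so emit a `<polyline>` with points (Y-flipped): 55.3428,158.5228 68.5046,129.1084 87.0388,102.2748 110.9454,78.0222.

Run 2: The run returns to its start, so emit a `<polygon>` with points (Y-flipped): 94.0186,70.7347 107.6295,74.2064 113.4015,87.0123 106.9882,99.5094 93.2189,102.2871 82.4623,93.2537 82.8182,79.2116.

<svg xmlns="http://www.w3.org/2000/svg" width="140.2584mm" height="222.4231mm" viewBox="0 0 140.2584 222.4231">
  <polyline points="55.3428,158.5228 68.5046,129.1084 87.0388,102.2748 110.9454,78.0222" fill="none" stroke="#000000"/>
  <polygon points="94.0186,70.7347 107.6295,74.2064 113.4015,87.0123 106.9882,99.5094 93.2189,102.2871 82.4623,93.2537 82.8182,79.2116" fill="none" stroke="#000000"/>
</svg>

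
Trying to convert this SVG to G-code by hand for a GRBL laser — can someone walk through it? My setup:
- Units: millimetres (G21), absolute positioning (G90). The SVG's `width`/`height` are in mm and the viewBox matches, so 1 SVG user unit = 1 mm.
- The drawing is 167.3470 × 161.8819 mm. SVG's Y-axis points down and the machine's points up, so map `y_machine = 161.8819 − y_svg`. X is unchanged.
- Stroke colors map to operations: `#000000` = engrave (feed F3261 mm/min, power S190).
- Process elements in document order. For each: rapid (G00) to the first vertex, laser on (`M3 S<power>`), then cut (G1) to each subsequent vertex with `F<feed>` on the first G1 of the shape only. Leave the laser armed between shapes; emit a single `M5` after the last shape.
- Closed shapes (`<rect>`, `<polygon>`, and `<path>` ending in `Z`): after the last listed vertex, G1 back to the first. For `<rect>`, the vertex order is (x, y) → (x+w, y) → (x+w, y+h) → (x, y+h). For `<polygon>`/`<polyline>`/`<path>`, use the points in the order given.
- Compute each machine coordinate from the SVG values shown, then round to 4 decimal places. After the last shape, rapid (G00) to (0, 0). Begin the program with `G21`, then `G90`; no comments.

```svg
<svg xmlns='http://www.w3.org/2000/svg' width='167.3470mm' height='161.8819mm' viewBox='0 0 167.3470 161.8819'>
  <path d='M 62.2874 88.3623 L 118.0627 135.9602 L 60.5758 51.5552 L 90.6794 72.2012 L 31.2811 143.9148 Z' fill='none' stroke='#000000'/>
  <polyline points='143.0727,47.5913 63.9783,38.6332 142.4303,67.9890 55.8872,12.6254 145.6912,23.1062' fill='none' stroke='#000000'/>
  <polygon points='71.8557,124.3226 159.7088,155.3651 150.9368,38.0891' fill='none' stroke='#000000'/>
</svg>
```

viewBox `0 0 167.3470 161.8819` with mm width/height → 1 unit = 1 mm. Flip: y_m = 161.8819 − y_svg.

**Shape 1** — `<path>` closed polygon, stroke `#000000` → engrave (S190, F3261). Machine vertices: (62.2874,73.5196) → (118.0627,25.9217) → (60.5758,110.3267) → (90.6794,89.6807) → (31.2811,17.9671) → (62.2874,73.5196). Closed: final G1 returns to the first vertex.

**Shape 2** — `<polyline>` open polyline, stroke `#000000` → engrave (S190, F3261). Machine vertices: (143.0727,114.2906) → (63.9783,123.2487) → (142.4303,93.8929) → (55.8872,149.2565) → (145.6912,138.7757). Open path.

**Shape 3** — `<polygon>` closed polygon, stroke `#000000` → engrave (S190, F3261). Machine vertices: (71.8557,37.5593) → (159.7088,6.5168) → (150.9368,123.7928) → (71.8557,37.5593). Closed: final G1 returns to the first vertex.

G21
G90
G00 X62.2874 Y73.5196
M3 S190
G1 X118.0627 Y25.9217 F3261
G1 X60.5758 Y110.3267
G1 X90.6794 Y89.6807
G1 X31.2811 Y17.9671
G1 X62.2874 Y73.5196
G00 X143.0727 Y114.2906
M3 S190
G1 X63.9783 Y123.2487 F3261
G1 X142.4303 Y93.8929
G1 X55.8872 Y149.2565
G1 X145.6912 Y138.7757
G00 X71.8557 Y37.5593
M3 S190
G1 X159.7088 Y6.5168 F3261
G1 X150.9368 Y123.7928
G1 X71.8557 Y37.5593
M5
G00 X0.0000 Y0.0000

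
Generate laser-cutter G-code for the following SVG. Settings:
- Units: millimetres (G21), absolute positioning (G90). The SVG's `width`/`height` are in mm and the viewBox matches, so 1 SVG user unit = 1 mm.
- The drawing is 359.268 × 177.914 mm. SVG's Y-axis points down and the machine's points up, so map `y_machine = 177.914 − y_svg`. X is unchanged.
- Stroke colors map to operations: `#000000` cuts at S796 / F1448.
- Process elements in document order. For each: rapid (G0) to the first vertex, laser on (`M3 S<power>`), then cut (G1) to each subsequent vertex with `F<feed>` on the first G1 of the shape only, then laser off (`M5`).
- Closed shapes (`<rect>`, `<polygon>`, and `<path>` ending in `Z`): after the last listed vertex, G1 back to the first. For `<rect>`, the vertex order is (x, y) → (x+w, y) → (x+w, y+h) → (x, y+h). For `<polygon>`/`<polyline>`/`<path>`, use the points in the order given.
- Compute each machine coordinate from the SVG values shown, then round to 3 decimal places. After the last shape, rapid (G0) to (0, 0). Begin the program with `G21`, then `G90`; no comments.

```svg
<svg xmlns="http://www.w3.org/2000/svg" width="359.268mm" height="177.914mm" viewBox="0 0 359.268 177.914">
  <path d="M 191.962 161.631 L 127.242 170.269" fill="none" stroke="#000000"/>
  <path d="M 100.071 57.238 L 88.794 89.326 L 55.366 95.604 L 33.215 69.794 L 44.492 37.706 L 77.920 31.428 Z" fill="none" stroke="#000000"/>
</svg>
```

1 u = 1 mm; y_m = 177.914 − y.

[1] `<path>` line segment, #000000→cut S796 F1448: (191.962,16.283) → (127.242,7.645)

[2] `<path>` regular polygon, #000000→cut S796 F1448: (100.071,120.676) → (88.794,88.588) → (55.366,82.310) → (33.215,108.120) → (44.492,140.208) → (77.920,146.486) → (100.071,120.676) (closed)

G21
G90
G0 X191.962 Y16.283
M3 S796
G1 X127.242 Y7.645 F1448
M5
G0 X100.071 Y120.676
M3 S796
G1 X88.794 Y88.588 F1448
G1 X55.366 Y82.310
G1 X33.215 Y108.120
G1 X44.492 Y140.208
G1 X77.920 Y146.486
G1 X100.071 Y120.676
M5
G0 X0.000 Y0.000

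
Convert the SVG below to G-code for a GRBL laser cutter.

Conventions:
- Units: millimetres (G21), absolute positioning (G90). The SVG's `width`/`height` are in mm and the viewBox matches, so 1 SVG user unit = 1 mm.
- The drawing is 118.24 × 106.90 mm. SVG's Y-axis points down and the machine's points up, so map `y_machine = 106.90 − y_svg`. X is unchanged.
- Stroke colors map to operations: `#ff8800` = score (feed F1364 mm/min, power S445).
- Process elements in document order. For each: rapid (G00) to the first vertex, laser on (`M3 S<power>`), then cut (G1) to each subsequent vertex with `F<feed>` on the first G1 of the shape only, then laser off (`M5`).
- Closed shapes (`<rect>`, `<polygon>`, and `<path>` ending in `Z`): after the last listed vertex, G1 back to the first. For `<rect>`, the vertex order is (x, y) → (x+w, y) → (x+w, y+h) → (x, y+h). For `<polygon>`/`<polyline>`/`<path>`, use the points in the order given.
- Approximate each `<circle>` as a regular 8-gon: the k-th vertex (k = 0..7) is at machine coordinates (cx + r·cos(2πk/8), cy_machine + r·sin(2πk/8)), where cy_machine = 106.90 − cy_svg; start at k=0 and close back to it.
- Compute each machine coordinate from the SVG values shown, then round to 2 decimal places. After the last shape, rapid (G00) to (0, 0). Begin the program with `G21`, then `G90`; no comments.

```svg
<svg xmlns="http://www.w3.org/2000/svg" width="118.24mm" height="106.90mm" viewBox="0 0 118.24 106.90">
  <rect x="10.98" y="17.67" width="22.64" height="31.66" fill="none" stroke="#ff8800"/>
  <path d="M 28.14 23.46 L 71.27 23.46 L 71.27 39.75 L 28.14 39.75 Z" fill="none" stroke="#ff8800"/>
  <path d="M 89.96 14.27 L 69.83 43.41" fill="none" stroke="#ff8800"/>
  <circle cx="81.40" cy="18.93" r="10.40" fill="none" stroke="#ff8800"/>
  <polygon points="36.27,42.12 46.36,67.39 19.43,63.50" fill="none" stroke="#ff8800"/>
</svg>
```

Since the viewBox matches the mm dimensions, user units are millimetres directly. The only transform is the Y-flip y_m = 106.90 − y_svg.

Shape 1 is a rectangle drawn with `<rect>`. Its stroke #ff8800 means score at S445, F1364. After flipping Y the toolpath is (10.98,89.23) → (33.62,89.23) → (33.62,57.57) → (10.98,57.57) → (10.98,89.23), returning to the start.

Shape 2 is a rectangle drawn with `<path>`. Its stroke #ff8800 means score at S445, F1364. After flipping Y the toolpath is (28.14,83.44) → (71.27,83.44) → (71.27,67.15) → (28.14,67.15) → (28.14,83.44), returning to the start.

Shape 3 is a line segment drawn with `<path>`. Its stroke #ff8800 means score at S445, F1364. After flipping Y the toolpath is (89.96,92.63) → (69.83,63.49).

Shape 4 is a circle drawn with `<circle>`. Its stroke #ff8800 means score at S445, F1364. After flipping Y the toolpath is (91.80,87.97) → (88.75,95.32) → (81.40,98.37) → (74.05,95.32) → (71.00,87.97) → (74.05,80.62) → (81.40,77.57) → (88.75,80.62) → (91.80,87.97), returning to the start.

Shape 5 is a regular polygon drawn with `<polygon>`. Its stroke #ff8800 means score at S445, F1364. After flipping Y the toolpath is (36.27,64.78) → (46.36,39.51) → (19.43,43.40) → (36.27,64.78), returning to the start.

G21
G90
G00 X10.98 Y89.23
M3 S445
G1 X33.62 Y89.23 F1364
G1 X33.62 Y57.57
G1 X10.98 Y57.57
G1 X10.98 Y89.23
M5
G00 X28.14 Y83.44
M3 S445
G1 X71.27 Y83.44 F1364
G1 X71.27 Y67.15
G1 X28.14 Y67.15
G1 X28.14 Y83.44
M5
G00 X89.96 Y92.63
M3 S445
G1 X69.83 Y63.49 F1364
M5
G00 X91.80 Y87.97
M3 S445
G1 X88.75 Y95.32 F1364
G1 X81.40 Y98.37
G1 X74.05 Y95.32
G1 X71.00 Y87.97
G1 X74.05 Y80.62
G1 X81.40 Y77.57
G1 X88.75 Y80.62
G1 X91.80 Y87.97
M5
G00 X36.27 Y64.78
M3 S445
G1 X46.36 Y39.51 F1364
G1 X19.43 Y43.40
G1 X36.27 Y64.78
M5
G00 X0.00 Y0.00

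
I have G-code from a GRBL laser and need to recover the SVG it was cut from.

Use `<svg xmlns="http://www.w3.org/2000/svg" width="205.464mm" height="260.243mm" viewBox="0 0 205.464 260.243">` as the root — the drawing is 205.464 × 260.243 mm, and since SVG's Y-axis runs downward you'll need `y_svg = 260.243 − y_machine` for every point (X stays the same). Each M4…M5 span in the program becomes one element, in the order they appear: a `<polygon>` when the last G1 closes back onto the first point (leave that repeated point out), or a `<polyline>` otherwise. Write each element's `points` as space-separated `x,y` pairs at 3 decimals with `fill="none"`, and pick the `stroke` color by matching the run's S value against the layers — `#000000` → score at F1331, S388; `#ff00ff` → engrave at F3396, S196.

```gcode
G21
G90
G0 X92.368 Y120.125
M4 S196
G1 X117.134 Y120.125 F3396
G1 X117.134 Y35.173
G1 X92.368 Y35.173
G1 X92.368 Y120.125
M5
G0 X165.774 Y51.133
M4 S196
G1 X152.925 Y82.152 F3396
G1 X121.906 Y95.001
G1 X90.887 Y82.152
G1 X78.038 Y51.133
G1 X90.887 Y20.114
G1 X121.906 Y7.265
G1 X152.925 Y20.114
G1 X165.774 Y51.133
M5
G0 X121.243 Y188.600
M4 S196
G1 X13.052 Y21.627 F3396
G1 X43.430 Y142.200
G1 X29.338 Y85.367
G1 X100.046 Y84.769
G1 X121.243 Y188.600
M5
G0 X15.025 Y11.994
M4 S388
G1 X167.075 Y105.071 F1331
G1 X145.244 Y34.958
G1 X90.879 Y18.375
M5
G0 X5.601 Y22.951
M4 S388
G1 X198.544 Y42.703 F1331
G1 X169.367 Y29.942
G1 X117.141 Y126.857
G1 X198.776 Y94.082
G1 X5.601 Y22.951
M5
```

Machine Y-up, SVG Y-down with viewBox height 260.243, so y_svg = 260.243 − y_machine; X carries over.

Run 1: power S196 maps to stroke `#ff00ff` (engrave). The run returns to its start, so emit a `<polygon>` with points (Y-flipped): 92.368,140.118 117.134,140.118 117.134,225.070 92.368,225.070.

Run 2: power S196 maps to stroke `#ff00ff` (engrave). The run returns to its start, so emit a `<polygon>` with points (Y-flipped): 165.774,209.110 152.925,178.091 121.906,165.242 90.887,178.091 78.038,209.110 90.887,240.129 121.906,252.978 152.925,240.129.

Run 3: S196 ⇒ engrave layer `#ff00ff`. The run returns to its start, so emit a `<polygon>` with points (Y-flipped): 121.243,71.643 13.052,238.616 43.430,118.043 29.338,174.876 100.046,175.474.

Run 4: S388 ⇒ score layer `#000000`. The run is open, so emit a `<polyline>` with points (Y-flipped): 15.025,248.249 167.075,155.172 145.244,225.285 90.879,241.868.

Run 5: power S388 maps to stroke `#000000` (score). The run returns to its start, so emit a `<polygon>` with points (Y-flipped): 5.601,237.292 198.544,217.540 169.367,230.301 117.141,133.386 198.776,166.161.

<svg xmlns="http://www.w3.org/2000/svg" width="205.464mm" height="260.243mm" viewBox="0 0 205.464 260.243">
  <polygon points="92.368,140.118 117.134,140.118 117.134,225.070 92.368,225.070" fill="none" stroke="#ff00ff"/>
  <polygon points="165.774,209.110 152.925,178.091 121.906,165.242 90.887,178.091 78.038,209.110 90.887,240.129 121.906,252.978 152.925,240.129" fill="none" stroke="#ff00ff"/>
  <polygon points="121.243,71.643 13.052,238.616 43.430,118.043 29.338,174.876 100.046,175.474" fill="none" stroke="#ff00ff"/>
  <polyline points="15.025,248.249 167.075,155.172 145.244,225.285 90.879,241.868" fill="none" stroke="#000000"/>
  <polygon points="5.601,237.292 198.544,217.540 169.367,230.301 117.141,133.386 198.776,166.161" fill="none" stroke="#000000"/>
</svg>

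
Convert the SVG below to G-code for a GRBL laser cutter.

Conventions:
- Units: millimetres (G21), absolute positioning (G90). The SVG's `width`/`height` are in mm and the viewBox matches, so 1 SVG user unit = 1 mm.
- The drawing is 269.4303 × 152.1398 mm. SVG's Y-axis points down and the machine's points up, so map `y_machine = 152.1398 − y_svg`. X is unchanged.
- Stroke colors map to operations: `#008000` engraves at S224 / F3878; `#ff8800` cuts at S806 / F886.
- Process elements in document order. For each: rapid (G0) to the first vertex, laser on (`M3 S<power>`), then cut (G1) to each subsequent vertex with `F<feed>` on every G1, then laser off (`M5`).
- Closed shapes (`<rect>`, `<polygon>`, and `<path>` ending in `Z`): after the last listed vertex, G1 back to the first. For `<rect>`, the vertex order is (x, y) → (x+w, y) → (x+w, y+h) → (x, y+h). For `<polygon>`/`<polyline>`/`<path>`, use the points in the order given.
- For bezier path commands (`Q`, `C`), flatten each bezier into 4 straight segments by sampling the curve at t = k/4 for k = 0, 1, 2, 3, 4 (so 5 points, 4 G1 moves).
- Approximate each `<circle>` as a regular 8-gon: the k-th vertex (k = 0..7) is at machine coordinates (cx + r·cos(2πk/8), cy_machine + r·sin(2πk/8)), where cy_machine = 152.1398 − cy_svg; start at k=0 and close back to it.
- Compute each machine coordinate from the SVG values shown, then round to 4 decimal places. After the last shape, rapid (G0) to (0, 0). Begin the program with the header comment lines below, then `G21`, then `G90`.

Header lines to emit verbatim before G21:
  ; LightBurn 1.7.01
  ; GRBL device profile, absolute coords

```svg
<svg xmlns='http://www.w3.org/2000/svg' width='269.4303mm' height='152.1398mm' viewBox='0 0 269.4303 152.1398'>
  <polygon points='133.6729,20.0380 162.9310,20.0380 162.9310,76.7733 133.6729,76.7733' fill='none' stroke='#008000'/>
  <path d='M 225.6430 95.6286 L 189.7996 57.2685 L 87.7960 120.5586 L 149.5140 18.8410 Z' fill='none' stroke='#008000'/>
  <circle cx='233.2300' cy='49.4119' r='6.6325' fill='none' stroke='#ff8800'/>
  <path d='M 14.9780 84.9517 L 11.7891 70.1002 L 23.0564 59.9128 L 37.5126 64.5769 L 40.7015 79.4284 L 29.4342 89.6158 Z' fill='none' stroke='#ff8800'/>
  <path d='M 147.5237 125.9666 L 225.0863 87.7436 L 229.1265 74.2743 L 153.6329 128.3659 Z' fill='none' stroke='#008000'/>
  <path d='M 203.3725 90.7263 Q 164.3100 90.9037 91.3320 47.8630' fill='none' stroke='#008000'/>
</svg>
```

; LightBurn 1.7.01
; GRBL device profile, absolute coords
G21
G90
G0 X133.6729 Y132.1018
M3 S224
G1 X162.9310 Y132.1018 F3878
G1 X162.9310 Y75.3665 F3878
G1 X133.6729 Y75.3665 F3878
G1 X133.6729 Y132.1018 F3878
M5
G0 X225.6430 Y56.5112
M3 S224
G1 X189.7996 Y94.8713 F3878
G1 X87.7960 Y31.5812 F3878
G1 X149.5140 Y133.2988 F3878
G1 X225.6430 Y56.5112 F3878
M5
G0 X239.8625 Y102.7279
M3 S806
G1 X237.9199 Y107.4178 F886
G1 X233.2300 Y109.3604 F886
G1 X228.5401 Y107.4178 F886
G1 X226.5975 Y102.7279 F886
G1 X228.5401 Y98.0380 F886
G1 X233.2300 Y96.0954 F886
G1 X237.9199 Y98.0380 F886
G1 X239.8625 Y102.7279 F886
M5
G0 X14.9780 Y67.1881
M3 S806
G1 X11.7891 Y82.0396 F886
G1 X23.0564 Y92.2270 F886
G1 X37.5126 Y87.5629 F886
G1 X40.7015 Y72.7114 F886
G1 X29.4342 Y62.5240 F886
G1 X14.9780 Y67.1881 F886
M5
G0 X147.5237 Y26.1732
M3 S224
G1 X225.0863 Y64.3962 F3878
G1 X229.1265 Y77.8655 F3878
G1 X153.6329 Y23.7739 F3878
G1 X147.5237 Y26.1732 F3878
M5
G0 X203.3725 Y61.4135
M3 S224
G1 X181.7215 Y64.0259 F3878
G1 X155.8311 Y72.0406 F3878
G1 X125.7013 Y85.4576 F3878
G1 X91.3320 Y104.2768 F3878
M5
G0 X0.0000 Y0.0000

Since the viewBox matches the mm dimensions, user units are millimetres directly. The only transform is the Y-flip y_m = 152.1398 − y_svg.

Shape 1 is a rectangle drawn with `<polygon>`. Its stroke #008000 means engrave at S224, F3878. After flipping Y the toolpath is (133.6729,132.1018) → (162.9310,132.1018) → (162.9310,75.3665) → (133.6729,75.3665) → (133.6729,132.1018), returning to the start.

Shape 2 is a closed polygon drawn with `<path>`. Its stroke #008000 means engrave at S224, F3878. After flipping Y the toolpath is (225.6430,56.5112) → (189.7996,94.8713) → (87.7960,31.5812) → (149.5140,133.2988) → (225.6430,56.5112), returning to the start.

Shape 3 is a circle drawn with `<circle>`. Its stroke #ff8800 means cut at S806, F886. After flipping Y the toolpath is (239.8625,102.7279) → (237.9199,107.4178) → (233.2300,109.3604) → (228.5401,107.4178) → (226.5975,102.7279) → (228.5401,98.0380) → (233.2300,96.0954) → (237.9199,98.0380) → (239.8625,102.7279), returning to the start.

Shape 4 is a regular polygon drawn with `<path>`. Its stroke #ff8800 means cut at S806, F886. After flipping Y the toolpath is (14.9780,67.1881) → (11.7891,82.0396) → (23.0564,92.2270) → (37.5126,87.5629) → (40.7015,72.7114) → (29.4342,62.5240) → (14.9780,67.1881), returning to the start.

Shape 5 is a closed polygon drawn with `<path>`. Its stroke #008000 means engrave at S224, F3878. After flipping Y the toolpath is (147.5237,26.1732) → (225.0863,64.3962) → (229.1265,77.8655) → (153.6329,23.7739) → (147.5237,26.1732), returning to the start.

Shape 6 is a quadratic bezier drawn with `<path>`. Its stroke #008000 means engrave at S224, F3878. After flipping Y the toolpath is (203.3725,61.4135) → (181.7215,64.0259) → (155.8311,72.0406) → (125.7013,85.4576) → (91.3320,104.2768).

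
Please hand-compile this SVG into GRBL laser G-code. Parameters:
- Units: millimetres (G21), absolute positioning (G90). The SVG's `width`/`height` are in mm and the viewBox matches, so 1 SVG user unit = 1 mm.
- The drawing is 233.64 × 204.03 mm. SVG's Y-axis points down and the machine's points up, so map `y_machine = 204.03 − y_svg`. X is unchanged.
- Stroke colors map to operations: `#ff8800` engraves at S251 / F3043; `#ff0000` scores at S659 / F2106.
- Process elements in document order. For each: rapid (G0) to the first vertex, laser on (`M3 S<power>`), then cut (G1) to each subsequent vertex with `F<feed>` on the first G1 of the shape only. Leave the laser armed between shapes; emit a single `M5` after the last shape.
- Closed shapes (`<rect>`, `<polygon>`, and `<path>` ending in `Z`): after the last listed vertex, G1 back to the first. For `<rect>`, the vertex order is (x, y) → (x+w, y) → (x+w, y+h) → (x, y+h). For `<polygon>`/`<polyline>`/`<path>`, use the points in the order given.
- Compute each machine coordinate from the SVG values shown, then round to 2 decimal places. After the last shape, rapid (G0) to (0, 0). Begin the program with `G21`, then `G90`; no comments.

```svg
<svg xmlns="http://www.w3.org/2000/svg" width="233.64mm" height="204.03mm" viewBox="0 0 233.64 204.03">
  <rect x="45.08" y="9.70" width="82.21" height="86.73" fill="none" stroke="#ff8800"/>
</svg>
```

1 u = 1 mm; y_m = 204.03 − y.

[1] `<rect>` rectangle, #ff8800→engrave S251 F3043: (45.08,194.33) → (127.29,194.33) → (127.29,107.60) → (45.08,107.60) → (45.08,194.33) (closed)

G21
G90
G0 X45.08 Y194.33
M3 S251
G1 X127.29 Y194.33 F3043
G1 X127.29 Y107.60
G1 X45.08 Y107.60
G1 X45.08 Y194.33
M5
G0 X0.00 Y0.00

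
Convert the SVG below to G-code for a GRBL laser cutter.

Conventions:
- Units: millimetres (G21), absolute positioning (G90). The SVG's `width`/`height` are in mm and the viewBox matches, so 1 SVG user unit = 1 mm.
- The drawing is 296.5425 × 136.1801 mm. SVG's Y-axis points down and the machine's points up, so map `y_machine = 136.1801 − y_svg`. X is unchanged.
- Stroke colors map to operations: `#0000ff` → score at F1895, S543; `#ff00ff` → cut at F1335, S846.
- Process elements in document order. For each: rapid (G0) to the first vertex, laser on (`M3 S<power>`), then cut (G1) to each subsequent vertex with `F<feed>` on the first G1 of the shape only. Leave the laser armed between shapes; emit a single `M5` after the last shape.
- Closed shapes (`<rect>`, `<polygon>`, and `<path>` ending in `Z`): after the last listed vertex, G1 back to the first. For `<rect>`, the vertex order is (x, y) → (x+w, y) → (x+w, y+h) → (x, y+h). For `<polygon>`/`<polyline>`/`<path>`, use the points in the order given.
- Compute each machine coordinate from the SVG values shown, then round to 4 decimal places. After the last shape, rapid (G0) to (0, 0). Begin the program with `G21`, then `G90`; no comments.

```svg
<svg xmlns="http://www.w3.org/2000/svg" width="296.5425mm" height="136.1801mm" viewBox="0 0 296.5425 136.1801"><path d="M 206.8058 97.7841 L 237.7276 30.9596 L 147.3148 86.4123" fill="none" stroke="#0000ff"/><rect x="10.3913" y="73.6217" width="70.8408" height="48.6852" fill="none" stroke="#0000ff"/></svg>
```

1 u = 1 mm; y_m = 136.1801 − y.

[1] `<path>` open polyline, #0000ff→score S543 F1895: (206.8058,38.3960) → (237.7276,105.2205) → (147.3148,49.7678)

[2] `<rect>` rectangle, #0000ff→score S543 F1895: (10.3913,62.5584) → (81.2321,62.5584) → (81.2321,13.8732) → (10.3913,13.8732) → (10.3913,62.5584) (closed)

G21
G90
G0 X206.8058 Y38.3960
M3 S543
G1 X237.7276 Y105.2205 F1895
G1 X147.3148 Y49.7678
G0 X10.3913 Y62.5584
M3 S543
G1 X81.2321 Y62.5584 F1895
G1 X81.2321 Y13.8732
G1 X10.3913 Y13.8732
G1 X10.3913 Y62.5584
M5
G0 X0.0000 Y0.0000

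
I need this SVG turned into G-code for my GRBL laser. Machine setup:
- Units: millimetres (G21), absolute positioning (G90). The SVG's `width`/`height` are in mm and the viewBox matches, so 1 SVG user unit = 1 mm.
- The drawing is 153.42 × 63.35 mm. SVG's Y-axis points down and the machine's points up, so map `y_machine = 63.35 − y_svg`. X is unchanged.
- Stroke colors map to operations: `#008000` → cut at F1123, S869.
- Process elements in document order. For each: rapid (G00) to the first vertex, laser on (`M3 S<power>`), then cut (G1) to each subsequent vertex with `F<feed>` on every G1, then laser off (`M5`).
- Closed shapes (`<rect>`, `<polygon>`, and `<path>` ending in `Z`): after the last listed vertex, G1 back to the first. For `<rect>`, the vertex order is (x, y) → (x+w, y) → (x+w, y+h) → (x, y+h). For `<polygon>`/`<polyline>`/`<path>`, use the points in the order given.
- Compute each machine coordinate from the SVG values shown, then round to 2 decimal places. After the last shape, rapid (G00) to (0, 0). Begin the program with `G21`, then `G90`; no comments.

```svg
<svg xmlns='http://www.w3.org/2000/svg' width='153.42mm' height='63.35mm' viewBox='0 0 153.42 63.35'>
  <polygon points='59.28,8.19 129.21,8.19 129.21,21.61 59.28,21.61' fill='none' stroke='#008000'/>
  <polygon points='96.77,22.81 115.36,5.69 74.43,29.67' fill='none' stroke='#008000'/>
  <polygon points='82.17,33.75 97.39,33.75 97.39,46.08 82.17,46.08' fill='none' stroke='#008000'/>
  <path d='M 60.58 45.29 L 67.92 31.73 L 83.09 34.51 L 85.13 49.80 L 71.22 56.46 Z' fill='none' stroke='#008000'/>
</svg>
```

G21
G90
G00 X59.28 Y55.16
M3 S869
G1 X129.21 Y55.16 F1123
G1 X129.21 Y41.74 F1123
G1 X59.28 Y41.74 F1123
G1 X59.28 Y55.16 F1123
M5
G00 X96.77 Y40.54
M3 S869
G1 X115.36 Y57.66 F1123
G1 X74.43 Y33.68 F1123
G1 X96.77 Y40.54 F1123
M5
G00 X82.17 Y29.60
M3 S869
G1 X97.39 Y29.60 F1123
G1 X97.39 Y17.27 F1123
G1 X82.17 Y17.27 F1123
G1 X82.17 Y29.60 F1123
M5
G00 X60.58 Y18.06
M3 S869
G1 X67.92 Y31.62 F1123
G1 X83.09 Y28.84 F1123
G1 X85.13 Y13.55 F1123
G1 X71.22 Y6.89 F1123
G1 X60.58 Y18.06 F1123
M5
G00 X0.00 Y0.00

Since the viewBox matches the mm dimensions, user units are millimetres directly. The only transform is the Y-flip y_m = 63.35 − y_svg.

Shape 1 is a rectangle drawn with `<polygon>`. Its stroke #008000 means cut at S869, F1123. After flipping Y the toolpath is (59.28,55.16) → (129.21,55.16) → (129.21,41.74) → (59.28,41.74) → (59.28,55.16), returning to the start.

Shape 2 is a closed polygon drawn with `<polygon>`. Its stroke #008000 means cut at S869, F1123. After flipping Y the toolpath is (96.77,40.54) → (115.36,57.66) → (74.43,33.68) → (96.77,40.54), returning to the start.

Shape 3 is a rectangle drawn with `<polygon>`. Its stroke #008000 means cut at S869, F1123. After flipping Y the toolpath is (82.17,29.60) → (97.39,29.60) → (97.39,17.27) → (82.17,17.27) → (82.17,29.60), returning to the start.

Shape 4 is a regular polygon drawn with `<path>`. Its stroke #008000 means cut at S869, F1123. After flipping Y the toolpath is (60.58,18.06) → (67.92,31.62) → (83.09,28.84) → (85.13,13.55) → (71.22,6.89) → (60.58,18.06), returning to the start.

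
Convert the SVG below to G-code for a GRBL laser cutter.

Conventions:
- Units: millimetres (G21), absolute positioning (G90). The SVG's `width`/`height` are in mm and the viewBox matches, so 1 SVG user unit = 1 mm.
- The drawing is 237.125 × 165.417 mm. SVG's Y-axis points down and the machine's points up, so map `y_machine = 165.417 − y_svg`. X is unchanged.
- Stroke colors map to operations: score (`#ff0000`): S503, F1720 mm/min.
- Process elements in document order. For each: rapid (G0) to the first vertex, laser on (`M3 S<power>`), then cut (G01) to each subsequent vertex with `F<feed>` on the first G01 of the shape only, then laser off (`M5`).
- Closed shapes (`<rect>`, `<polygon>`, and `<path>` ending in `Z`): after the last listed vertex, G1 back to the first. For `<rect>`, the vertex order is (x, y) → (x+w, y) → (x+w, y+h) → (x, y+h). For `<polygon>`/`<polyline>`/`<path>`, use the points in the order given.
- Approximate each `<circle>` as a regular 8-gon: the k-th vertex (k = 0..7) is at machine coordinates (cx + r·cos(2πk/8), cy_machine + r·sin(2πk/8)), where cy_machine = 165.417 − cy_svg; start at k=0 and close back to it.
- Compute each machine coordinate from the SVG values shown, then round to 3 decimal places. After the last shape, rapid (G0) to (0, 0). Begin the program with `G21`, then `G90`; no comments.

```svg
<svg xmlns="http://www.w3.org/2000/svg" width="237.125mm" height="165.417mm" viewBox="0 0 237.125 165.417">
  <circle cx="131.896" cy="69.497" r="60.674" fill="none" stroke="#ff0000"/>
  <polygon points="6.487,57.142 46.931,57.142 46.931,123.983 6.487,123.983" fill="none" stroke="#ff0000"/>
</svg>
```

G21
G90
G0 X192.570 Y95.920
M3 S503
G01 X174.799 Y138.823 F1720
G01 X131.896 Y156.594
G01 X88.993 Y138.823
G01 X71.222 Y95.920
G01 X88.993 Y53.017
G01 X131.896 Y35.246
G01 X174.799 Y53.017
G01 X192.570 Y95.920
M5
G0 X6.487 Y108.275
M3 S503
G01 X46.931 Y108.275 F1720
G01 X46.931 Y41.434
G01 X6.487 Y41.434
G01 X6.487 Y108.275
M5
G0 X0.000 Y0.000

Since the viewBox matches the mm dimensions, user units are millimetres directly. The only transform is the Y-flip y_m = 165.417 − y_svg.

Shape 1 is a circle drawn with `<circle>`. Its stroke #ff0000 means score at S503, F1720. After flipping Y the toolpath is (192.570,95.920) → (174.799,138.823) → (131.896,156.594) → (88.993,138.823) → (71.222,95.920) → (88.993,53.017) → (131.896,35.246) → (174.799,53.017) → (192.570,95.920), returning to the start.

Shape 2 is a rectangle drawn with `<polygon>`. Its stroke #ff0000 means score at S503, F1720. After flipping Y the toolpath is (6.487,108.275) → (46.931,108.275) → (46.931,41.434) → (6.487,41.434) → (6.487,108.275), returning to the start.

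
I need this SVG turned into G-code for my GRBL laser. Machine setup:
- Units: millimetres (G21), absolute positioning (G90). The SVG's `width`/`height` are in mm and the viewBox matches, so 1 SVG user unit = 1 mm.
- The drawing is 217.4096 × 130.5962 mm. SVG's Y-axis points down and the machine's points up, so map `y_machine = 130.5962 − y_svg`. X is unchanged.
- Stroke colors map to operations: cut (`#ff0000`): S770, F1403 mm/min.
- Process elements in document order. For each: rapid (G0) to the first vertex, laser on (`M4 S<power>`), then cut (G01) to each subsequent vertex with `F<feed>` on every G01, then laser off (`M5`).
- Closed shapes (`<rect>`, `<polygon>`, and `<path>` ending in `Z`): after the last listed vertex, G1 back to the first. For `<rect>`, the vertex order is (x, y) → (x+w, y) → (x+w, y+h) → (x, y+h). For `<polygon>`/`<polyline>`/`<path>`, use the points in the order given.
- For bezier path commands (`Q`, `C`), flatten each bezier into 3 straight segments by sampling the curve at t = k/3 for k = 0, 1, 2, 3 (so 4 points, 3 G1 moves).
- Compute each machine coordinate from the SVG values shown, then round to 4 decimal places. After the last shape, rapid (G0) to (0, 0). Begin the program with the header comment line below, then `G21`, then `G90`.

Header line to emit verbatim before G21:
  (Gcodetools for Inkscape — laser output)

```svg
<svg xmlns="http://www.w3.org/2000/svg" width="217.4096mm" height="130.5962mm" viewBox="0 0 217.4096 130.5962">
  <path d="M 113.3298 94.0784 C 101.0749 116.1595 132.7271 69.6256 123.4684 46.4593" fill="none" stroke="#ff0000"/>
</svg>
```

(Gcodetools for Inkscape — laser output)
G21
G90
G0 X113.3298 Y36.5178
M4 S770
G01 X112.5692 Y33.9016 F1403
G01 X122.2315 Y56.5882 F1403
G01 X123.4684 Y84.1369 F1403
M5
G0 X0.0000 Y0.0000

1 u = 1 mm; y_m = 130.5962 − y.

[1] `<path>` cubic bezier, #ff0000→cut S770 F1403: (113.3298,36.5178) → (112.5692,33.9016) → (122.2315,56.5882) → (123.4684,84.1369)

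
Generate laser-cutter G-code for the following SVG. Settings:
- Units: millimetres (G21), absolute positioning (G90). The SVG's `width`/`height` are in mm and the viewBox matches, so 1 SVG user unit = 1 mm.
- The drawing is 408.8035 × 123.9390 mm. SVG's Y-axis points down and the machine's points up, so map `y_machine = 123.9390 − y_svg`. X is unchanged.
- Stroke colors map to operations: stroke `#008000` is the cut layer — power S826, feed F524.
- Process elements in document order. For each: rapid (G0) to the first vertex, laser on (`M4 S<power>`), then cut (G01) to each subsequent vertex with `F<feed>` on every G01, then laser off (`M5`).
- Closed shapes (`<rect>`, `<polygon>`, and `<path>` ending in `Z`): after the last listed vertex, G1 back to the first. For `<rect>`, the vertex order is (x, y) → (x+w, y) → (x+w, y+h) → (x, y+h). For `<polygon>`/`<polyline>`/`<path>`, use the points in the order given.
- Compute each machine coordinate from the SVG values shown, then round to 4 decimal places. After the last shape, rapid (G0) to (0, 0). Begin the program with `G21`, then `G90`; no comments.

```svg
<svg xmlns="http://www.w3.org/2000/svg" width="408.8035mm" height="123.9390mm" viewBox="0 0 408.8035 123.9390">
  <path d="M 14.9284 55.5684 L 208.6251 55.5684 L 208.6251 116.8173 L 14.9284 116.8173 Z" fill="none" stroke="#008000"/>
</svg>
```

Since the viewBox matches the mm dimensions, user units are millimetres directly. The only transform is the Y-flip y_m = 123.9390 − y_svg.

Shape 1 is a rectangle drawn with `<path>`. Its stroke #008000 means cut at S826, F524. After flipping Y the toolpath is (14.9284,68.3706) → (208.6251,68.3706) → (208.6251,7.1217) → (14.9284,7.1217) → (14.9284,68.3706), returning to the start.

G21
G90
G0 X14.9284 Y68.3706
M4 S826
G01 X208.6251 Y68.3706 F524
G01 X208.6251 Y7.1217 F524
G01 X14.9284 Y7.1217 F524
G01 X14.9284 Y68.3706 F524
M5
G0 X0.0000 Y0.0000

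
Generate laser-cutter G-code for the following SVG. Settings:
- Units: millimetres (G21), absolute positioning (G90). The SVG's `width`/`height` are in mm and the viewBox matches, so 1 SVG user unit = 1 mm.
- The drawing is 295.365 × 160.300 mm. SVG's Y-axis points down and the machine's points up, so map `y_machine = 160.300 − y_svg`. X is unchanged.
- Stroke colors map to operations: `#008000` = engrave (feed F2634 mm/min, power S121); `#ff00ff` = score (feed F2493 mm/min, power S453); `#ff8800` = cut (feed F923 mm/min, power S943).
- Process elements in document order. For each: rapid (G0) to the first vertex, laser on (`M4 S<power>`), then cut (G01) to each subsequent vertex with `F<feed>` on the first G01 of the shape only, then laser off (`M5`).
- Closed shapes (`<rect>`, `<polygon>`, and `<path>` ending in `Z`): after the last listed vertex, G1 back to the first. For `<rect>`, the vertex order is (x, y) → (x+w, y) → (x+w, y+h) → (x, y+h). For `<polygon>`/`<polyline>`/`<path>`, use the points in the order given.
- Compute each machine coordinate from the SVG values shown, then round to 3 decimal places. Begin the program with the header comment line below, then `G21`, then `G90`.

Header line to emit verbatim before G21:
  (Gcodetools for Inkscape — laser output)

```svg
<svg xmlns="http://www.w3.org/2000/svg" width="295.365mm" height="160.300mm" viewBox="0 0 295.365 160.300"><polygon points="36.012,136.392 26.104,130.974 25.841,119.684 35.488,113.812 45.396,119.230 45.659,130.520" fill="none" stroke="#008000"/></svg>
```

Since the viewBox matches the mm dimensions, user units are millimetres directly. The only transform is the Y-flip y_m = 160.300 − y_svg.

Shape 1 is a regular polygon drawn with `<polygon>`. Its stroke #008000 means engrave at S121, F2634. After flipping Y the toolpath is (36.012,23.908) → (26.104,29.326) → (25.841,40.616) → (35.488,46.488) → (45.396,41.070) → (45.659,29.780) → (36.012,23.908), returning to the start.

(Gcodetools for Inkscape — laser output)
G21
G90
G0 X36.012 Y23.908
M4 S121
G01 X26.104 Y29.326 F2634
G01 X25.841 Y40.616
G01 X35.488 Y46.488
G01 X45.396 Y41.070
G01 X45.659 Y29.780
G01 X36.012 Y23.908
M5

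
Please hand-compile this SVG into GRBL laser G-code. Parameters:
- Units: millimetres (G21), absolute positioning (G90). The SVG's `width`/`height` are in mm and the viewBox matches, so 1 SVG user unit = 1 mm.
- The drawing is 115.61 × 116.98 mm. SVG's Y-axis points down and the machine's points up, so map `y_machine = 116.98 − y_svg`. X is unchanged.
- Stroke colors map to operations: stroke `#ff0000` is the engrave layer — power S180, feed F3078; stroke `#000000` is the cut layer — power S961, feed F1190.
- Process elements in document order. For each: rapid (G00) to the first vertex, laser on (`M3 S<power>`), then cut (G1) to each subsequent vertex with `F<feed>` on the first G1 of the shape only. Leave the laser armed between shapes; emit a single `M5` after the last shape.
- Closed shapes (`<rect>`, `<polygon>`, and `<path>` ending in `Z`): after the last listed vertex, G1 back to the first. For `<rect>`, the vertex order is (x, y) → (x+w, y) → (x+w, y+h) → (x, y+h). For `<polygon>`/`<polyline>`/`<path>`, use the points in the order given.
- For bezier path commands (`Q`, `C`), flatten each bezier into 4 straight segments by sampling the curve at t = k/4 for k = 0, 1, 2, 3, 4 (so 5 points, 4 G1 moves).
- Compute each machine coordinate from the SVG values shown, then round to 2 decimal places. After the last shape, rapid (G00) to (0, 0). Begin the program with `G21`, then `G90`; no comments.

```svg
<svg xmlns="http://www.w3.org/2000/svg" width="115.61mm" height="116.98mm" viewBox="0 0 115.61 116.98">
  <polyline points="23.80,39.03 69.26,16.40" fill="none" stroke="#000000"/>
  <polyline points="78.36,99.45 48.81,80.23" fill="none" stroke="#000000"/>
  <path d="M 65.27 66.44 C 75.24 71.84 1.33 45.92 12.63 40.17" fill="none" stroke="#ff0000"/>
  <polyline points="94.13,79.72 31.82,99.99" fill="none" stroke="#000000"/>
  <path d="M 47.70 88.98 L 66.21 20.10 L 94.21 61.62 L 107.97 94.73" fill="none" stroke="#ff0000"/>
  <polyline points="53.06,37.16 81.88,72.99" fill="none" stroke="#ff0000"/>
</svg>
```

viewBox `0 0 115.61 116.98` with mm width/height → 1 unit = 1 mm. Flip: y_m = 116.98 − y_svg.

**Shape 1** — `<polyline>` line segment, stroke `#000000` → cut (S961, F1190). Machine vertices: (23.80,77.95) → (69.26,100.58). Open path.

**Shape 2** — `<polyline>` line segment, stroke `#000000` → cut (S961, F1190). Machine vertices: (78.36,17.53) → (48.81,36.75). Open path.

**Shape 3** — `<path>` cubic bezier, stroke `#ff0000` → engrave (S180, F3078). Control points (SVG): P0=(65.27,66.44), P1=(75.24,71.84), P2=(1.33,45.92), P3=(12.63,40.17); sampled at t=k/4. Machine vertices: (65.27,50.54) → (59.66,51.56) → (38.45,59.49) → (17.49,69.52) → (12.63,76.81). Open path.

**Shape 4** — `<polyline>` line segment, stroke `#000000` → cut (S961, F1190). Machine vertices: (94.13,37.26) → (31.82,16.99). Open path.

**Shape 5** — `<path>` open polyline, stroke `#ff0000` → engrave (S180, F3078). Machine vertices: (47.70,28.00) → (66.21,96.88) → (94.21,55.36) → (107.97,22.25). Open path.

**Shape 6** — `<polyline>` line segment, stroke `#ff0000` → engrave (S180, F3078). Machine vertices: (53.06,79.82) → (81.88,43.99). Open path.

G21
G90
G00 X23.80 Y77.95
M3 S961
G1 X69.26 Y100.58 F1190
G00 X78.36 Y17.53
M3 S961
G1 X48.81 Y36.75 F1190
G00 X65.27 Y50.54
M3 S180
G1 X59.66 Y51.56 F3078
G1 X38.45 Y59.49
G1 X17.49 Y69.52
G1 X12.63 Y76.81
G00 X94.13 Y37.26
M3 S961
G1 X31.82 Y16.99 F1190
G00 X47.70 Y28.00
M3 S180
G1 X66.21 Y96.88 F3078
G1 X94.21 Y55.36
G1 X107.97 Y22.25
G00 X53.06 Y79.82
M3 S180
G1 X81.88 Y43.99 F3078
M5
G00 X0.00 Y0.00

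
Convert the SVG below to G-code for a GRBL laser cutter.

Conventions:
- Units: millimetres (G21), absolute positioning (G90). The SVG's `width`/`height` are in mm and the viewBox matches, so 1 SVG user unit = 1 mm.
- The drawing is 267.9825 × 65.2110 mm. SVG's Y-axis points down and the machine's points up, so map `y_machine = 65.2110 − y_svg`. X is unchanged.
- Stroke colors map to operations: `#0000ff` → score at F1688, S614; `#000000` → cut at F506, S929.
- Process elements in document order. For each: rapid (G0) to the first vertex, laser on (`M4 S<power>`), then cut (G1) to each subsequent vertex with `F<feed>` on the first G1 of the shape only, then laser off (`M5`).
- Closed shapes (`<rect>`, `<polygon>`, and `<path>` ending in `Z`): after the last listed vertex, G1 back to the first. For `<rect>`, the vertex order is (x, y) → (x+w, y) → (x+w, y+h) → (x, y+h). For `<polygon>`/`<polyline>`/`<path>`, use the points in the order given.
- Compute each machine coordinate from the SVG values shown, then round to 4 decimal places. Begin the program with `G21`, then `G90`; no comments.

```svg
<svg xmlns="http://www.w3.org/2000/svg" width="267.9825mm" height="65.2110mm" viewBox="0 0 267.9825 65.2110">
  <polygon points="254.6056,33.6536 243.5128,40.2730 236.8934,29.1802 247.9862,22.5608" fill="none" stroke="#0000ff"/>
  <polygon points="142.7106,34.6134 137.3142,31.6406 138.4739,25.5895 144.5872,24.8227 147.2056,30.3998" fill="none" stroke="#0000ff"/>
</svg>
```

1 u = 1 mm; y_m = 65.2110 − y.

[1] `<polygon>` regular polygon, #0000ff→score S614 F1688: (254.6056,31.5574) → (243.5128,24.9380) → (236.8934,36.0308) → (247.9862,42.6502) → (254.6056,31.5574) (closed)

[2] `<polygon>` regular polygon, #0000ff→score S614 F1688: (142.7106,30.5976) → (137.3142,33.5704) → (138.4739,39.6215) → (144.5872,40.3883) → (147.2056,34.8112) → (142.7106,30.5976) (closed)

G21
G90
G0 X254.6056 Y31.5574
M4 S614
G1 X243.5128 Y24.9380 F1688
G1 X236.8934 Y36.0308
G1 X247.9862 Y42.6502
G1 X254.6056 Y31.5574
M5
G0 X142.7106 Y30.5976
M4 S614
G1 X137.3142 Y33.5704 F1688
G1 X138.4739 Y39.6215
G1 X144.5872 Y40.3883
G1 X147.2056 Y34.8112
G1 X142.7106 Y30.5976
M5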